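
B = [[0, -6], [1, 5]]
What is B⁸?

[[-12354, -37830], [6305, 19171]]

tr B = 5 and det B = 6, so the characteristic polynomial is λ² − (5)λ + (6) with roots 2 and 3.
Eigenvectors give P = [[-3, -2], [1, 1]] with P⁻¹ = [[-1, -2], [1, 3]], and B = P·diag(2, 3)·P⁻¹.
Then B⁸ = P·diag(256, 6561)·P⁻¹ = [[-768, -13122], [256, 6561]] · [[-1, -2], [1, 3]] = [[-12354, -37830], [6305, 19171]].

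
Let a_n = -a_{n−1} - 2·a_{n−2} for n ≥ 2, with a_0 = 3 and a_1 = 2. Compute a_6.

-4

With companion matrix T = [[-1, -2], [1, 0]], [a_n, a_{n−1}]ᵀ = T·[a_{n−1}, a_{n−2}]ᵀ, so [a_6, a_5]ᵀ = T⁵·[a_1, a_0]ᵀ.
T⁵ = [[-5, 2], [-1, -6]], giving [a_6, a_5]ᵀ = [[-4], [-20]].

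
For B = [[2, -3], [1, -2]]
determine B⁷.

B² = I (check: tr B = 0 and det B = -1), so B⁷ = B since 7 is odd.

[[2, -3], [1, -2]]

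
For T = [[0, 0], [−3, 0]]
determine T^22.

[[0, 0], [0, 0]]

T is strictly triangular, hence nilpotent: T^2 = 0, so T^22 = 0.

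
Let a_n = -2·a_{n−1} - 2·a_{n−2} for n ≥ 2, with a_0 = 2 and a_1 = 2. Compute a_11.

With companion matrix C = [[-2, -2], [1, 0]], [a_n, a_{n−1}]ᵀ = C·[a_{n−1}, a_{n−2}]ᵀ, so [a_11, a_10]ᵀ = C¹⁰·[a_1, a_0]ᵀ.
C¹⁰ = [[32, 64], [-32, -32]], giving [a_11, a_10]ᵀ = [[192], [-128]].

192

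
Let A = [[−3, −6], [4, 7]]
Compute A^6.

[[−1455, −2184], [1456, 2185]]

tr A = 4 and det A = 3, so the characteristic polynomial is λ² − (4)λ + (3) with roots 3 and 1.
Eigenvectors give P = [[1, 3], [−1, −2]] with P⁻¹ = [[−2, −3], [1, 1]], and A = P·diag(3, 1)·P⁻¹.
Then A^6 = P·diag(729, 1)·P⁻¹ = [[729, 3], [−729, −2]] · [[−2, −3], [1, 1]] = [[−1455, −2184], [1456, 2185]].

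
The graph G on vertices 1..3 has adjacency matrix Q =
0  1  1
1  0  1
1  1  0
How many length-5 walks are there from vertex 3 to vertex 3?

The number of length-5 walks from vertex 3 to vertex 3 is entry (3,3) of Q⁵, where Q is the adjacency matrix.
Q² = [[2, 1, 1], [1, 2, 1], [1, 1, 2]]
Q³ = [[2, 3, 3], [3, 2, 3], [3, 3, 2]]
Q⁴ = [[6, 5, 5], [5, 6, 5], [5, 5, 6]]
Q⁵ = [[10, 11, 11], [11, 10, 11], [11, 11, 10]]

10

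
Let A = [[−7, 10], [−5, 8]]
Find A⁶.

tr A = 1 and det A = −6, so the characteristic polynomial is λ² − (1)λ + (−6) with roots 3 and −2.
Eigenvectors give P = [[1, 2], [1, 1]] with P⁻¹ = [[−1, 2], [1, −1]], and A = P·diag(3, −2)·P⁻¹.
Then A⁶ = P·diag(729, 64)·P⁻¹ = [[729, 128], [729, 64]] · [[−1, 2], [1, −1]] = [[−601, 1330], [−665, 1394]].

[[−601, 1330], [−665, 1394]]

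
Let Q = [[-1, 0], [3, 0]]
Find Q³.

Q² = [[1, 0], [-3, 0]]
Q³ = [[-1, 0], [3, 0]]

[[-1, 0], [3, 0]]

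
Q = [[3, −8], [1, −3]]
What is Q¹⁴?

[[1, 0], [0, 1]]

Q² = I (check: tr Q = 0 and det Q = −1), so Q¹⁴ = I since 14 is even.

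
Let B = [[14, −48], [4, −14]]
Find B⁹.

tr B = 0 and det B = −4, so the characteristic polynomial is λ² − (0)λ + (−4) with roots −2 and 2.
Eigenvectors give P = [[−3, −4], [−1, −1]] with P⁻¹ = [[1, −4], [−1, 3]], and B = P·diag(−2, 2)·P⁻¹.
Then B⁹ = P·diag(−512, 512)·P⁻¹ = [[1536, −2048], [512, −512]] · [[1, −4], [−1, 3]] = [[3584, −12288], [1024, −3584]].

[[3584, −12288], [1024, −3584]]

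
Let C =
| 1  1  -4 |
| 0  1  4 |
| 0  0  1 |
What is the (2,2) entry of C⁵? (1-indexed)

1

C = I + N where N = [[0, 1, -4], [0, 0, 4], [0, 0, 0]] is strictly upper-triangular, so N³ = 0.
(I + N)⁵ = I + 5·N + 10·N² = [[1, 5, 20], [0, 1, 20], [0, 0, 1]].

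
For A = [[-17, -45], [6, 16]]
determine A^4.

tr A = -1 and det A = -2, so the characteristic polynomial is λ² − (-1)λ + (-2) with roots 1 and -2.
Eigenvectors give P = [[-5, -3], [2, 1]] with P⁻¹ = [[1, 3], [-2, -5]], and A = P·diag(1, -2)·P⁻¹.
Then A^4 = P·diag(1, 16)·P⁻¹ = [[-5, -48], [2, 16]] · [[1, 3], [-2, -5]] = [[91, 225], [-30, -74]].

[[91, 225], [-30, -74]]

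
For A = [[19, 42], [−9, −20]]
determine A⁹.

[[3079, 7182], [−1539, −3590]]

tr A = −1 and det A = −2, so the characteristic polynomial is λ² − (−1)λ + (−2) with roots −2 and 1.
Eigenvectors give P = [[−2, 7], [1, −3]] with P⁻¹ = [[3, 7], [1, 2]], and A = P·diag(−2, 1)·P⁻¹.
Then A⁹ = P·diag(−512, 1)·P⁻¹ = [[1024, 7], [−512, −3]] · [[3, 7], [1, 2]] = [[3079, 7182], [−1539, −3590]].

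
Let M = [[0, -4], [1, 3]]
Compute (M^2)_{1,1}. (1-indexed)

-4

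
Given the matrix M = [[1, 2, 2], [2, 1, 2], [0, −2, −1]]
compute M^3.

M^2 = [[5, 0, 4], [4, 1, 4], [−4, 0, −3]]
M^3 = [[5, 2, 6], [6, 1, 6], [−4, −2, −5]]

[[5, 2, 6], [6, 1, 6], [−4, −2, −5]]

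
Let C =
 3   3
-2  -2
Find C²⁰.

[[3, 3], [-2, -2]]

C² = C (a projection; rank 1, trace 1), so C²⁰ = C.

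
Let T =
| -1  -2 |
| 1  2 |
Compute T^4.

[[-1, -2], [1, 2]]

T² = T (a projection; rank 1, trace 1), so T^4 = T.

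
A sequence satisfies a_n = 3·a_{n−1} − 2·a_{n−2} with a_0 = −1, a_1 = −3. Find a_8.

With companion matrix M = [[3, −2], [1, 0]], [a_n, a_{n−1}]ᵀ = M·[a_{n−1}, a_{n−2}]ᵀ, so [a_8, a_7]ᵀ = M⁷·[a_1, a_0]ᵀ.
M⁷ = [[255, −254], [127, −126]], giving [a_8, a_7]ᵀ = [[−511], [−255]].

−511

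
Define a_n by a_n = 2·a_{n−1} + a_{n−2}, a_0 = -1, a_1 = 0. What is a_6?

-29

With companion matrix A = [[2, 1], [1, 0]], [a_n, a_{n−1}]ᵀ = A·[a_{n−1}, a_{n−2}]ᵀ, so [a_6, a_5]ᵀ = A⁵·[a_1, a_0]ᵀ.
A⁵ = [[70, 29], [29, 12]], giving [a_6, a_5]ᵀ = [[-29], [-12]].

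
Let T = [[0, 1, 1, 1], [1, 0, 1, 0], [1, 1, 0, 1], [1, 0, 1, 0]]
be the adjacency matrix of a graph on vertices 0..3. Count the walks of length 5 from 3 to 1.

The number of length-5 walks from vertex 3 to vertex 1 is entry (3,1) of T^5, where T is the adjacency matrix.
T^2 = [[3, 1, 2, 1], [1, 2, 1, 2], [2, 1, 3, 1], [1, 2, 1, 2]]
T^3 = [[4, 5, 5, 5], [5, 2, 5, 2], [5, 5, 4, 5], [5, 2, 5, 2]]
T^4 = [[15, 9, 14, 9], [9, 10, 9, 10], [14, 9, 15, 9], [9, 10, 9, 10]]
T^5 = [[32, 29, 33, 29], [29, 18, 29, 18], [33, 29, 32, 29], [29, 18, 29, 18]]

18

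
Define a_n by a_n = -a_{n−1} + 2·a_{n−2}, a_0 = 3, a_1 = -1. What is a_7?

With companion matrix Q = [[-1, 2], [1, 0]], [a_n, a_{n−1}]ᵀ = Q·[a_{n−1}, a_{n−2}]ᵀ, so [a_7, a_6]ᵀ = Q⁶·[a_1, a_0]ᵀ.
Q⁶ = [[43, -42], [-21, 22]], giving [a_7, a_6]ᵀ = [[-169], [87]].

-169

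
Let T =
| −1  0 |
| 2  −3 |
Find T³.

[[−1, 0], [26, −27]]

tr T = −4 and det T = 3, so the characteristic polynomial is λ² − (−4)λ + (3) with roots −1 and −3.
Eigenvectors give P = [[−1, 0], [−1, 1]] with P⁻¹ = [[−1, 0], [−1, 1]], and T = P·diag(−1, −3)·P⁻¹.
Then T³ = P·diag(−1, −27)·P⁻¹ = [[1, 0], [1, −27]] · [[−1, 0], [−1, 1]] = [[−1, 0], [26, −27]].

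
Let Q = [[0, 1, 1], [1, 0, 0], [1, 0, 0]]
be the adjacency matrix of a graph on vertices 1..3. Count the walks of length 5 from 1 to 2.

4

The number of length-5 walks from vertex 1 to vertex 2 is entry (1,2) of Q^5, where Q is the adjacency matrix.
Q^2 = [[2, 0, 0], [0, 1, 1], [0, 1, 1]]
Q^3 = [[0, 2, 2], [2, 0, 0], [2, 0, 0]]
Q^4 = [[4, 0, 0], [0, 2, 2], [0, 2, 2]]
Q^5 = [[0, 4, 4], [4, 0, 0], [4, 0, 0]]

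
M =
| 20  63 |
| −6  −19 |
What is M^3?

[[62, 189], [−18, −55]]

tr M = 1 and det M = −2, so the characteristic polynomial is λ² − (1)λ + (−2) with roots 2 and −1.
Eigenvectors give P = [[7, 3], [−2, −1]] with P⁻¹ = [[1, 3], [−2, −7]], and M = P·diag(2, −1)·P⁻¹.
Then M^3 = P·diag(8, −1)·P⁻¹ = [[56, −3], [−16, 1]] · [[1, 3], [−2, −7]] = [[62, 189], [−18, −55]].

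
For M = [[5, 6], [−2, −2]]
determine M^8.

[[1021, 1530], [−510, −764]]

tr M = 3 and det M = 2, so the characteristic polynomial is λ² − (3)λ + (2) with roots 2 and 1.
Eigenvectors give P = [[2, −3], [−1, 2]] with P⁻¹ = [[2, 3], [1, 2]], and M = P·diag(2, 1)·P⁻¹.
Then M^8 = P·diag(256, 1)·P⁻¹ = [[512, −3], [−256, 2]] · [[2, 3], [1, 2]] = [[1021, 1530], [−510, −764]].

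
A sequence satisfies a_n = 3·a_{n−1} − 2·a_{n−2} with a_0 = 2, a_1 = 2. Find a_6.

With companion matrix T = [[3, −2], [1, 0]], [a_n, a_{n−1}]ᵀ = T·[a_{n−1}, a_{n−2}]ᵀ, so [a_6, a_5]ᵀ = T⁵·[a_1, a_0]ᵀ.
T⁵ = [[63, −62], [31, −30]], giving [a_6, a_5]ᵀ = [[2], [2]].

2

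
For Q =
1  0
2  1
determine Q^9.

[[1, 0], [18, 1]]

Q = I + N where N = [[0, 0], [2, 0]] is strictly lower-triangular, so N^2 = 0.
(I + N)^9 = I + 9·N = [[1, 0], [18, 1]].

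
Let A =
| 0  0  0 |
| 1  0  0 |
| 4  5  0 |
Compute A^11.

A is strictly triangular, hence nilpotent: A^3 = 0, so A^11 = 0.

[[0, 0, 0], [0, 0, 0], [0, 0, 0]]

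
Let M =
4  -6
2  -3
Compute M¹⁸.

M² = M (a projection; rank 1, trace 1), so M¹⁸ = M.

[[4, -6], [2, -3]]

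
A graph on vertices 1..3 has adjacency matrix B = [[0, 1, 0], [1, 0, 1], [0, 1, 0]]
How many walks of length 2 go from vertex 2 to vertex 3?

0

The number of length-2 walks from vertex 2 to vertex 3 is entry (2,3) of B², where B is the adjacency matrix.
B² = [[1, 0, 1], [0, 2, 0], [1, 0, 1]]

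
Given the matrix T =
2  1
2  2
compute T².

[[6, 4], [8, 6]]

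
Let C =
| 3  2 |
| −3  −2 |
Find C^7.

C² = C (a projection; rank 1, trace 1), so C^7 = C.

[[3, 2], [−3, −2]]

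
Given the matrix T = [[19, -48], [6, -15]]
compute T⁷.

tr T = 4 and det T = 3, so the characteristic polynomial is λ² − (4)λ + (3) with roots 1 and 3.
Eigenvectors give P = [[8, 3], [3, 1]] with P⁻¹ = [[-1, 3], [3, -8]], and T = P·diag(1, 3)·P⁻¹.
Then T⁷ = P·diag(1, 2187)·P⁻¹ = [[8, 6561], [3, 2187]] · [[-1, 3], [3, -8]] = [[19675, -52464], [6558, -17487]].

[[19675, -52464], [6558, -17487]]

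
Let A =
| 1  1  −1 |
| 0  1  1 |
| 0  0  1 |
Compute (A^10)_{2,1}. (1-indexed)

A = I + N where N = [[0, 1, −1], [0, 0, 1], [0, 0, 0]] is strictly upper-triangular, so N^3 = 0.
(I + N)^10 = I + 10·N + 45·N^2 = [[1, 10, 35], [0, 1, 10], [0, 0, 1]].

0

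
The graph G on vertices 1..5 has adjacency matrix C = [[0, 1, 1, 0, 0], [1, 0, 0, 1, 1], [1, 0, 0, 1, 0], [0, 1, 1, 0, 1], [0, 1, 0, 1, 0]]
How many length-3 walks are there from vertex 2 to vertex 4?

6

The number of length-3 walks from vertex 2 to vertex 4 is entry (2,4) of C^3, where C is the adjacency matrix.
C^2 = [[2, 0, 0, 2, 1], [0, 3, 2, 1, 1], [0, 2, 2, 0, 1], [2, 1, 0, 3, 1], [1, 1, 1, 1, 2]]
C^3 = [[0, 5, 4, 1, 2], [5, 2, 1, 6, 4], [4, 1, 0, 5, 2], [1, 6, 5, 2, 4], [2, 4, 2, 4, 2]]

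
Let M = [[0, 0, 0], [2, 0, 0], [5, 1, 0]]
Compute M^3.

[[0, 0, 0], [0, 0, 0], [0, 0, 0]]

M is strictly triangular, hence nilpotent: M^3 = 0, so M^3 = 0.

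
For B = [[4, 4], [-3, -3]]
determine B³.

[[4, 4], [-3, -3]]

B² = B (a projection; rank 1, trace 1), so B³ = B.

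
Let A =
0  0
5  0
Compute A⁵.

A is strictly triangular, hence nilpotent: A² = 0, so A⁵ = 0.

[[0, 0], [0, 0]]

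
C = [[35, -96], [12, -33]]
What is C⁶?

[[6553, -17472], [2184, -5823]]

tr C = 2 and det C = -3, so the characteristic polynomial is λ² − (2)λ + (-3) with roots 3 and -1.
Eigenvectors give P = [[3, -8], [1, -3]] with P⁻¹ = [[3, -8], [1, -3]], and C = P·diag(3, -1)·P⁻¹.
Then C⁶ = P·diag(729, 1)·P⁻¹ = [[2187, -8], [729, -3]] · [[3, -8], [1, -3]] = [[6553, -17472], [2184, -5823]].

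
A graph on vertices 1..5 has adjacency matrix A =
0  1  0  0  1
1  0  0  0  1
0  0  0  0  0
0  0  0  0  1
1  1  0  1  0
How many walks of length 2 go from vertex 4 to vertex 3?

0

The number of length-2 walks from vertex 4 to vertex 3 is entry (4,3) of A^2, where A is the adjacency matrix.
A^2 = [[2, 1, 0, 1, 1], [1, 2, 0, 1, 1], [0, 0, 0, 0, 0], [1, 1, 0, 1, 0], [1, 1, 0, 0, 3]]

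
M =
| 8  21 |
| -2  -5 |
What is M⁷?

[[890, 2667], [-254, -761]]

tr M = 3 and det M = 2, so the characteristic polynomial is λ² − (3)λ + (2) with roots 1 and 2.
Eigenvectors give P = [[-3, 7], [1, -2]] with P⁻¹ = [[2, 7], [1, 3]], and M = P·diag(1, 2)·P⁻¹.
Then M⁷ = P·diag(1, 128)·P⁻¹ = [[-3, 896], [1, -256]] · [[2, 7], [1, 3]] = [[890, 2667], [-254, -761]].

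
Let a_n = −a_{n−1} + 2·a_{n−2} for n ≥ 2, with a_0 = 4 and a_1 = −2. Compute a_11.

With companion matrix A = [[−1, 2], [1, 0]], [a_n, a_{n−1}]ᵀ = A·[a_{n−1}, a_{n−2}]ᵀ, so [a_11, a_10]ᵀ = A^10·[a_1, a_0]ᵀ.
A^10 = [[683, −682], [−341, 342]], giving [a_11, a_10]ᵀ = [[−4094], [2050]].

−4094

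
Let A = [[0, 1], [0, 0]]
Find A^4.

A^2 = [[0, 0], [0, 0]]
A^3 = [[0, 0], [0, 0]]
A^4 = [[0, 0], [0, 0]]

[[0, 0], [0, 0]]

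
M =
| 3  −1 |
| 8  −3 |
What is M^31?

[[3, −1], [8, −3]]

M² = I (check: tr M = 0 and det M = −1), so M^31 = M since 31 is odd.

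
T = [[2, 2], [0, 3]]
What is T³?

[[8, 38], [0, 27]]

T² = [[4, 10], [0, 9]]
T³ = [[8, 38], [0, 27]]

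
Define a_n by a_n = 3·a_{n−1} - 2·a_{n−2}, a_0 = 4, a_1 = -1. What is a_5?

With companion matrix C = [[3, -2], [1, 0]], [a_n, a_{n−1}]ᵀ = C·[a_{n−1}, a_{n−2}]ᵀ, so [a_5, a_4]ᵀ = C^4·[a_1, a_0]ᵀ.
C^4 = [[31, -30], [15, -14]], giving [a_5, a_4]ᵀ = [[-151], [-71]].

-151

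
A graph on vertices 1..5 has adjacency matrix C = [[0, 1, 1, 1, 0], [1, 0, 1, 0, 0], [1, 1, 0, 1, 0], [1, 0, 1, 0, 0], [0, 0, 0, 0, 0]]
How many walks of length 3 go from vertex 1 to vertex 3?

5

The number of length-3 walks from vertex 1 to vertex 3 is entry (1,3) of C³, where C is the adjacency matrix.
C² = [[3, 1, 2, 1, 0], [1, 2, 1, 2, 0], [2, 1, 3, 1, 0], [1, 2, 1, 2, 0], [0, 0, 0, 0, 0]]
C³ = [[4, 5, 5, 5, 0], [5, 2, 5, 2, 0], [5, 5, 4, 5, 0], [5, 2, 5, 2, 0], [0, 0, 0, 0, 0]]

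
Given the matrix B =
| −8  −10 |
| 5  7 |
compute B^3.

[[−62, −70], [35, 43]]

tr B = −1 and det B = −6, so the characteristic polynomial is λ² − (−1)λ + (−6) with roots −3 and 2.
Eigenvectors give P = [[2, −1], [−1, 1]] with P⁻¹ = [[1, 1], [1, 2]], and B = P·diag(−3, 2)·P⁻¹.
Then B^3 = P·diag(−27, 8)·P⁻¹ = [[−54, −8], [27, 8]] · [[1, 1], [1, 2]] = [[−62, −70], [35, 43]].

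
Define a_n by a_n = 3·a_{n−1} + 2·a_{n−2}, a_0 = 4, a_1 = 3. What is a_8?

With companion matrix M = [[3, 2], [1, 0]], [a_n, a_{n−1}]ᵀ = M·[a_{n−1}, a_{n−2}]ᵀ, so [a_8, a_7]ᵀ = M⁷·[a_1, a_0]ᵀ.
M⁷ = [[6279, 3526], [1763, 990]], giving [a_8, a_7]ᵀ = [[32941], [9249]].

32941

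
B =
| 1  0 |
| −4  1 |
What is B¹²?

[[1, 0], [−48, 1]]

B = I + N where N = [[0, 0], [−4, 0]] is strictly lower-triangular, so N² = 0.
(I + N)¹² = I + 12·N = [[1, 0], [−48, 1]].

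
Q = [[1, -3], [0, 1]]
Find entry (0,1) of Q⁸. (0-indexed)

Q = I + N where N = [[0, -3], [0, 0]] is strictly upper-triangular, so N² = 0.
(I + N)⁸ = I + 8·N = [[1, -24], [0, 1]].

-24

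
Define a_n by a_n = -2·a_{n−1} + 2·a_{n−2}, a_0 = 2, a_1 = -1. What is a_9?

With companion matrix A = [[-2, 2], [1, 0]], [a_n, a_{n−1}]ᵀ = A·[a_{n−1}, a_{n−2}]ᵀ, so [a_9, a_8]ᵀ = A^8·[a_1, a_0]ᵀ.
A^8 = [[2448, -1792], [-896, 656]], giving [a_9, a_8]ᵀ = [[-6032], [2208]].

-6032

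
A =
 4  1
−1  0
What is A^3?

[[56, 15], [−15, −4]]

A^2 = [[15, 4], [−4, −1]]
A^3 = [[56, 15], [−15, −4]]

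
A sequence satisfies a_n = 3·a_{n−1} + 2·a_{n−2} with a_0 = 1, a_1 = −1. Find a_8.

−2753

With companion matrix Q = [[3, 2], [1, 0]], [a_n, a_{n−1}]ᵀ = Q·[a_{n−1}, a_{n−2}]ᵀ, so [a_8, a_7]ᵀ = Q⁷·[a_1, a_0]ᵀ.
Q⁷ = [[6279, 3526], [1763, 990]], giving [a_8, a_7]ᵀ = [[−2753], [−773]].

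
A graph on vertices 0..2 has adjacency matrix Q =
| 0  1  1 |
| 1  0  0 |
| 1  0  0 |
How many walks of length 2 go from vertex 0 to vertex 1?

The number of length-2 walks from vertex 0 to vertex 1 is entry (0,1) of Q², where Q is the adjacency matrix.
Q² = [[2, 0, 0], [0, 1, 1], [0, 1, 1]]

0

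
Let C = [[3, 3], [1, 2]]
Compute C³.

[[51, 66], [22, 29]]

C² = [[12, 15], [5, 7]]
C³ = [[51, 66], [22, 29]]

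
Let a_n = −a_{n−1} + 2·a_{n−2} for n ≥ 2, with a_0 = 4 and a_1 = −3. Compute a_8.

599

With companion matrix M = [[−1, 2], [1, 0]], [a_n, a_{n−1}]ᵀ = M·[a_{n−1}, a_{n−2}]ᵀ, so [a_8, a_7]ᵀ = M⁷·[a_1, a_0]ᵀ.
M⁷ = [[−85, 86], [43, −42]], giving [a_8, a_7]ᵀ = [[599], [−297]].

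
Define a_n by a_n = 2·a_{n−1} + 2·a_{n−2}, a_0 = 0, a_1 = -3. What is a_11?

With companion matrix A = [[2, 2], [1, 0]], [a_n, a_{n−1}]ᵀ = A·[a_{n−1}, a_{n−2}]ᵀ, so [a_11, a_10]ᵀ = A^10·[a_1, a_0]ᵀ.
A^10 = [[18272, 13376], [6688, 4896]], giving [a_11, a_10]ᵀ = [[-54816], [-20064]].

-54816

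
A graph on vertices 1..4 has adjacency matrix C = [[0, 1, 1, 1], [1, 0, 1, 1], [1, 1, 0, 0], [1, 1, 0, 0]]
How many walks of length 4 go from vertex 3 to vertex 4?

10

The number of length-4 walks from vertex 3 to vertex 4 is entry (3,4) of C^4, where C is the adjacency matrix.
C^2 = [[3, 2, 1, 1], [2, 3, 1, 1], [1, 1, 2, 2], [1, 1, 2, 2]]
C^3 = [[4, 5, 5, 5], [5, 4, 5, 5], [5, 5, 2, 2], [5, 5, 2, 2]]
C^4 = [[15, 14, 9, 9], [14, 15, 9, 9], [9, 9, 10, 10], [9, 9, 10, 10]]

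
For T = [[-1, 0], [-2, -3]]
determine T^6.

[[1, 0], [728, 729]]

tr T = -4 and det T = 3, so the characteristic polynomial is λ² − (-4)λ + (3) with roots -1 and -3.
Eigenvectors give P = [[-1, 0], [1, 1]] with P⁻¹ = [[-1, 0], [1, 1]], and T = P·diag(-1, -3)·P⁻¹.
Then T^6 = P·diag(1, 729)·P⁻¹ = [[-1, 0], [1, 729]] · [[-1, 0], [1, 1]] = [[1, 0], [728, 729]].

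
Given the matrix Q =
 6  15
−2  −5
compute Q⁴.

[[6, 15], [−2, −5]]

Q² = Q (a projection; rank 1, trace 1), so Q⁴ = Q.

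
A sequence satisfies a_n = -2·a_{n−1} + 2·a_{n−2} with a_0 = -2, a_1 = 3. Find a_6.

With companion matrix T = [[-2, 2], [1, 0]], [a_n, a_{n−1}]ᵀ = T·[a_{n−1}, a_{n−2}]ᵀ, so [a_6, a_5]ᵀ = T^5·[a_1, a_0]ᵀ.
T^5 = [[-120, 88], [44, -32]], giving [a_6, a_5]ᵀ = [[-536], [196]].

-536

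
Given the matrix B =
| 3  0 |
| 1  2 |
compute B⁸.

tr B = 5 and det B = 6, so the characteristic polynomial is λ² − (5)λ + (6) with roots 2 and 3.
Eigenvectors give P = [[0, 1], [−1, 1]] with P⁻¹ = [[1, −1], [1, 0]], and B = P·diag(2, 3)·P⁻¹.
Then B⁸ = P·diag(256, 6561)·P⁻¹ = [[0, 6561], [−256, 6561]] · [[1, −1], [1, 0]] = [[6561, 0], [6305, 256]].

[[6561, 0], [6305, 256]]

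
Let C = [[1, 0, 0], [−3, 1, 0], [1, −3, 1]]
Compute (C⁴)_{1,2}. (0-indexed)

0

C = I + N where N = [[0, 0, 0], [−3, 0, 0], [1, −3, 0]] is strictly lower-triangular, so N³ = 0.
(I + N)⁴ = I + 4·N + 6·N² = [[1, 0, 0], [−12, 1, 0], [58, −12, 1]].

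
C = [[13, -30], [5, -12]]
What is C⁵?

tr C = 1 and det C = -6, so the characteristic polynomial is λ² − (1)λ + (-6) with roots 3 and -2.
Eigenvectors give P = [[3, 2], [1, 1]] with P⁻¹ = [[1, -2], [-1, 3]], and C = P·diag(3, -2)·P⁻¹.
Then C⁵ = P·diag(243, -32)·P⁻¹ = [[729, -64], [243, -32]] · [[1, -2], [-1, 3]] = [[793, -1650], [275, -582]].

[[793, -1650], [275, -582]]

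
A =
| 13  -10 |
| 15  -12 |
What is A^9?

tr A = 1 and det A = -6, so the characteristic polynomial is λ² − (1)λ + (-6) with roots 3 and -2.
Eigenvectors give P = [[-1, -2], [-1, -3]] with P⁻¹ = [[-3, 2], [1, -1]], and A = P·diag(3, -2)·P⁻¹.
Then A^9 = P·diag(19683, -512)·P⁻¹ = [[-19683, 1024], [-19683, 1536]] · [[-3, 2], [1, -1]] = [[60073, -40390], [60585, -40902]].

[[60073, -40390], [60585, -40902]]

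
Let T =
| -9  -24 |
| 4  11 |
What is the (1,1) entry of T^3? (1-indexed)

-57

tr T = 2 and det T = -3, so the characteristic polynomial is λ² − (2)λ + (-3) with roots -1 and 3.
Eigenvectors give P = [[3, 2], [-1, -1]] with P⁻¹ = [[1, 2], [-1, -3]], and T = P·diag(-1, 3)·P⁻¹.
Then T^3 = P·diag(-1, 27)·P⁻¹ = [[-3, 54], [1, -27]] · [[1, 2], [-1, -3]] = [[-57, -168], [28, 83]].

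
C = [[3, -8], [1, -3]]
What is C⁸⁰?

C² = I (check: tr C = 0 and det C = -1), so C⁸⁰ = I since 80 is even.

[[1, 0], [0, 1]]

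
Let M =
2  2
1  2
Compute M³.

M² = [[6, 8], [4, 6]]
M³ = [[20, 28], [14, 20]]

[[20, 28], [14, 20]]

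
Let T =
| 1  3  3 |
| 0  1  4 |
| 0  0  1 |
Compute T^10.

[[1, 30, 570], [0, 1, 40], [0, 0, 1]]

T = I + N where N = [[0, 3, 3], [0, 0, 4], [0, 0, 0]] is strictly upper-triangular, so N^3 = 0.
(I + N)^10 = I + 10·N + 45·N^2 = [[1, 30, 570], [0, 1, 40], [0, 0, 1]].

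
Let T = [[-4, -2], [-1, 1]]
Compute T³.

[[-78, -30], [-15, -3]]

T² = [[18, 6], [3, 3]]
T³ = [[-78, -30], [-15, -3]]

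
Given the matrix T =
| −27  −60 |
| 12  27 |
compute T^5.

tr T = 0 and det T = −9, so the characteristic polynomial is λ² − (0)λ + (−9) with roots 3 and −3.
Eigenvectors give P = [[−2, 5], [1, −2]] with P⁻¹ = [[2, 5], [1, 2]], and T = P·diag(3, −3)·P⁻¹.
Then T^5 = P·diag(243, −243)·P⁻¹ = [[−486, −1215], [243, 486]] · [[2, 5], [1, 2]] = [[−2187, −4860], [972, 2187]].

[[−2187, −4860], [972, 2187]]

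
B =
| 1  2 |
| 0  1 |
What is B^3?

[[1, 6], [0, 1]]

B = I + N where N = [[0, 2], [0, 0]] is strictly upper-triangular, so N^2 = 0.
(I + N)^3 = I + 3·N = [[1, 6], [0, 1]].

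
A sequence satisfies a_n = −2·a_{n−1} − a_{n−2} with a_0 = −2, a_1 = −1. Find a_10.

With companion matrix B = [[−2, −1], [1, 0]], [a_n, a_{n−1}]ᵀ = B·[a_{n−1}, a_{n−2}]ᵀ, so [a_10, a_9]ᵀ = B⁹·[a_1, a_0]ᵀ.
B⁹ = [[−10, −9], [9, 8]], giving [a_10, a_9]ᵀ = [[28], [−25]].

28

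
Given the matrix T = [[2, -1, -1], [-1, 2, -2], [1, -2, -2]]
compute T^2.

[[4, -2, 2], [-6, 9, 1], [2, -1, 7]]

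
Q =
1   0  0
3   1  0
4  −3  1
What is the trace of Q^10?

3

Q = I + N where N = [[0, 0, 0], [3, 0, 0], [4, −3, 0]] is strictly lower-triangular, so N^3 = 0.
(I + N)^10 = I + 10·N + 45·N^2 = [[1, 0, 0], [30, 1, 0], [−365, −30, 1]].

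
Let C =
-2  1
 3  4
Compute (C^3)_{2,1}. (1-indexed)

C^2 = [[7, 2], [6, 19]]
C^3 = [[-8, 15], [45, 82]]

45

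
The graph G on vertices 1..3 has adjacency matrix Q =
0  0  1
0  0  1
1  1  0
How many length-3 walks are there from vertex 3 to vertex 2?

2

The number of length-3 walks from vertex 3 to vertex 2 is entry (3,2) of Q³, where Q is the adjacency matrix.
Q² = [[1, 1, 0], [1, 1, 0], [0, 0, 2]]
Q³ = [[0, 0, 2], [0, 0, 2], [2, 2, 0]]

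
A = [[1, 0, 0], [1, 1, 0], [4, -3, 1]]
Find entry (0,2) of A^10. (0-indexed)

A = I + N where N = [[0, 0, 0], [1, 0, 0], [4, -3, 0]] is strictly lower-triangular, so N^3 = 0.
(I + N)^10 = I + 10·N + 45·N^2 = [[1, 0, 0], [10, 1, 0], [-95, -30, 1]].

0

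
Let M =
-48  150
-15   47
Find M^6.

[[6714, -19950], [1995, -5921]]

tr M = -1 and det M = -6, so the characteristic polynomial is λ² − (-1)λ + (-6) with roots 2 and -3.
Eigenvectors give P = [[3, 10], [1, 3]] with P⁻¹ = [[-3, 10], [1, -3]], and M = P·diag(2, -3)·P⁻¹.
Then M^6 = P·diag(64, 729)·P⁻¹ = [[192, 7290], [64, 2187]] · [[-3, 10], [1, -3]] = [[6714, -19950], [1995, -5921]].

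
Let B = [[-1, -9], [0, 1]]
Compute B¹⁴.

B² = I (check: tr B = 0 and det B = -1), so B¹⁴ = I since 14 is even.

[[1, 0], [0, 1]]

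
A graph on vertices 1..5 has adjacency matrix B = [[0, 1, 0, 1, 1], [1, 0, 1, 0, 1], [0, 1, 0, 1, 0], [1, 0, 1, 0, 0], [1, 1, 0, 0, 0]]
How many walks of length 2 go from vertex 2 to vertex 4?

The number of length-2 walks from vertex 2 to vertex 4 is entry (2,4) of B^2, where B is the adjacency matrix.
B^2 = [[3, 1, 2, 0, 1], [1, 3, 0, 2, 1], [2, 0, 2, 0, 1], [0, 2, 0, 2, 1], [1, 1, 1, 1, 2]]

2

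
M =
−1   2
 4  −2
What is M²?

[[9, −6], [−12, 12]]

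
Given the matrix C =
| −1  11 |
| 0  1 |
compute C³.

C² = I (check: tr C = 0 and det C = −1), so C³ = C since 3 is odd.

[[−1, 11], [0, 1]]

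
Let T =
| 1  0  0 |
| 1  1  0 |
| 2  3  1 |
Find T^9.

T = I + N where N = [[0, 0, 0], [1, 0, 0], [2, 3, 0]] is strictly lower-triangular, so N^3 = 0.
(I + N)^9 = I + 9·N + 36·N^2 = [[1, 0, 0], [9, 1, 0], [126, 27, 1]].

[[1, 0, 0], [9, 1, 0], [126, 27, 1]]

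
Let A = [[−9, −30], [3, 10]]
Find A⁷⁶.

A² = A (a projection; rank 1, trace 1), so A⁷⁶ = A.

[[−9, −30], [3, 10]]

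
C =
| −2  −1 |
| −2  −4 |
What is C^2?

[[6, 6], [12, 18]]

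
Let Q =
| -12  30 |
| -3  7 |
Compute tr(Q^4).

97

tr Q = -5 and det Q = 6, so the characteristic polynomial is λ² − (-5)λ + (6) with roots -3 and -2.
Eigenvectors give P = [[10, 3], [3, 1]] with P⁻¹ = [[1, -3], [-3, 10]], and Q = P·diag(-3, -2)·P⁻¹.
Then Q^4 = P·diag(81, 16)·P⁻¹ = [[810, 48], [243, 16]] · [[1, -3], [-3, 10]] = [[666, -1950], [195, -569]].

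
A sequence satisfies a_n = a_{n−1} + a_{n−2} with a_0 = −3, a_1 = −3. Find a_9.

With companion matrix A = [[1, 1], [1, 0]], [a_n, a_{n−1}]ᵀ = A·[a_{n−1}, a_{n−2}]ᵀ, so [a_9, a_8]ᵀ = A^8·[a_1, a_0]ᵀ.
A^8 = [[34, 21], [21, 13]], giving [a_9, a_8]ᵀ = [[−165], [−102]].

−165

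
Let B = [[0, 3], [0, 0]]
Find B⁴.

B is strictly triangular, hence nilpotent: B² = 0, so B⁴ = 0.

[[0, 0], [0, 0]]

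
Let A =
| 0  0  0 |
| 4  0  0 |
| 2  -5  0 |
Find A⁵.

[[0, 0, 0], [0, 0, 0], [0, 0, 0]]

A is strictly triangular, hence nilpotent: A³ = 0, so A⁵ = 0.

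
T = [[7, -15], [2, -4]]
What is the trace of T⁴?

tr T = 3 and det T = 2, so the characteristic polynomial is λ² − (3)λ + (2) with roots 2 and 1.
Eigenvectors give P = [[3, -5], [1, -2]] with P⁻¹ = [[2, -5], [1, -3]], and T = P·diag(2, 1)·P⁻¹.
Then T⁴ = P·diag(16, 1)·P⁻¹ = [[48, -5], [16, -2]] · [[2, -5], [1, -3]] = [[91, -225], [30, -74]].

17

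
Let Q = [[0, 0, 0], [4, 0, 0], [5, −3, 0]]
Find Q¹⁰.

[[0, 0, 0], [0, 0, 0], [0, 0, 0]]

Q is strictly triangular, hence nilpotent: Q³ = 0, so Q¹⁰ = 0.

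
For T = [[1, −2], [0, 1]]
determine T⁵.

[[1, −10], [0, 1]]

T = I + N where N = [[0, −2], [0, 0]] is strictly upper-triangular, so N² = 0.
(I + N)⁵ = I + 5·N = [[1, −10], [0, 1]].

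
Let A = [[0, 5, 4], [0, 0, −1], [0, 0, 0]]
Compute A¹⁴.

[[0, 0, 0], [0, 0, 0], [0, 0, 0]]

A is strictly triangular, hence nilpotent: A³ = 0, so A¹⁴ = 0.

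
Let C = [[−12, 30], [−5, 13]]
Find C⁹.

[[−40902, 121170], [−20195, 60073]]

tr C = 1 and det C = −6, so the characteristic polynomial is λ² − (1)λ + (−6) with roots 3 and −2.
Eigenvectors give P = [[−2, 3], [−1, 1]] with P⁻¹ = [[1, −3], [1, −2]], and C = P·diag(3, −2)·P⁻¹.
Then C⁹ = P·diag(19683, −512)·P⁻¹ = [[−39366, −1536], [−19683, −512]] · [[1, −3], [1, −2]] = [[−40902, 121170], [−20195, 60073]].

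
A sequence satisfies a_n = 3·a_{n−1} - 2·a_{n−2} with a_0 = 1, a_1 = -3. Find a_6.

-251

With companion matrix M = [[3, -2], [1, 0]], [a_n, a_{n−1}]ᵀ = M·[a_{n−1}, a_{n−2}]ᵀ, so [a_6, a_5]ᵀ = M⁵·[a_1, a_0]ᵀ.
M⁵ = [[63, -62], [31, -30]], giving [a_6, a_5]ᵀ = [[-251], [-123]].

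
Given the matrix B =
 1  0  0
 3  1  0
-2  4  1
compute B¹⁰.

[[1, 0, 0], [30, 1, 0], [520, 40, 1]]

B = I + N where N = [[0, 0, 0], [3, 0, 0], [-2, 4, 0]] is strictly lower-triangular, so N³ = 0.
(I + N)¹⁰ = I + 10·N + 45·N² = [[1, 0, 0], [30, 1, 0], [520, 40, 1]].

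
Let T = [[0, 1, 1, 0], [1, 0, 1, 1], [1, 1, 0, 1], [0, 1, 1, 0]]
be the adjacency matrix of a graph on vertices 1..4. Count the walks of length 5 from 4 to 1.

The number of length-5 walks from vertex 4 to vertex 1 is entry (4,1) of T⁵, where T is the adjacency matrix.
T² = [[2, 1, 1, 2], [1, 3, 2, 1], [1, 2, 3, 1], [2, 1, 1, 2]]
T³ = [[2, 5, 5, 2], [5, 4, 5, 5], [5, 5, 4, 5], [2, 5, 5, 2]]
T⁴ = [[10, 9, 9, 10], [9, 15, 14, 9], [9, 14, 15, 9], [10, 9, 9, 10]]
T⁵ = [[18, 29, 29, 18], [29, 32, 33, 29], [29, 33, 32, 29], [18, 29, 29, 18]]

18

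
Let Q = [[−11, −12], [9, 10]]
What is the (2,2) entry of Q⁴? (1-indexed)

tr Q = −1 and det Q = −2, so the characteristic polynomial is λ² − (−1)λ + (−2) with roots 1 and −2.
Eigenvectors give P = [[−1, 4], [1, −3]] with P⁻¹ = [[3, 4], [1, 1]], and Q = P·diag(1, −2)·P⁻¹.
Then Q⁴ = P·diag(1, 16)·P⁻¹ = [[−1, 64], [1, −48]] · [[3, 4], [1, 1]] = [[61, 60], [−45, −44]].

−44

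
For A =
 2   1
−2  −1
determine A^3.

A² = A (a projection; rank 1, trace 1), so A^3 = A.

[[2, 1], [−2, −1]]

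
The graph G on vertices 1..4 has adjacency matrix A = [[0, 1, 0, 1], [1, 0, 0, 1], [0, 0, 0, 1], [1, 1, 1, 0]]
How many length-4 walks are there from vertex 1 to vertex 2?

The number of length-4 walks from vertex 1 to vertex 2 is entry (1,2) of A^4, where A is the adjacency matrix.
A^2 = [[2, 1, 1, 1], [1, 2, 1, 1], [1, 1, 1, 0], [1, 1, 0, 3]]
A^3 = [[2, 3, 1, 4], [3, 2, 1, 4], [1, 1, 0, 3], [4, 4, 3, 2]]
A^4 = [[7, 6, 4, 6], [6, 7, 4, 6], [4, 4, 3, 2], [6, 6, 2, 11]]

6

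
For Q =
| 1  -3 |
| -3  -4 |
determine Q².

[[10, 9], [9, 25]]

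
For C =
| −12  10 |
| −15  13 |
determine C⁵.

[[−582, 550], [−825, 793]]

tr C = 1 and det C = −6, so the characteristic polynomial is λ² − (1)λ + (−6) with roots −2 and 3.
Eigenvectors give P = [[1, −2], [1, −3]] with P⁻¹ = [[3, −2], [1, −1]], and C = P·diag(−2, 3)·P⁻¹.
Then C⁵ = P·diag(−32, 243)·P⁻¹ = [[−32, −486], [−32, −729]] · [[3, −2], [1, −1]] = [[−582, 550], [−825, 793]].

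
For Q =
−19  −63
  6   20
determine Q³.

[[−55, −189], [18, 62]]

tr Q = 1 and det Q = −2, so the characteristic polynomial is λ² − (1)λ + (−2) with roots −1 and 2.
Eigenvectors give P = [[−7, 3], [2, −1]] with P⁻¹ = [[−1, −3], [−2, −7]], and Q = P·diag(−1, 2)·P⁻¹.
Then Q³ = P·diag(−1, 8)·P⁻¹ = [[7, 24], [−2, −8]] · [[−1, −3], [−2, −7]] = [[−55, −189], [18, 62]].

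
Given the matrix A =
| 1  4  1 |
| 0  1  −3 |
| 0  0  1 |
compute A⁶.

A = I + N where N = [[0, 4, 1], [0, 0, −3], [0, 0, 0]] is strictly upper-triangular, so N³ = 0.
(I + N)⁶ = I + 6·N + 15·N² = [[1, 24, −174], [0, 1, −18], [0, 0, 1]].

[[1, 24, −174], [0, 1, −18], [0, 0, 1]]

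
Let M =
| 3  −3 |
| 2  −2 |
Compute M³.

M² = M (a projection; rank 1, trace 1), so M³ = M.

[[3, −3], [2, −2]]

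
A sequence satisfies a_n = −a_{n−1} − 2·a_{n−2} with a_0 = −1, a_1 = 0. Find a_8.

14

With companion matrix A = [[−1, −2], [1, 0]], [a_n, a_{n−1}]ᵀ = A·[a_{n−1}, a_{n−2}]ᵀ, so [a_8, a_7]ᵀ = A⁷·[a_1, a_0]ᵀ.
A⁷ = [[3, −14], [7, 10]], giving [a_8, a_7]ᵀ = [[14], [−10]].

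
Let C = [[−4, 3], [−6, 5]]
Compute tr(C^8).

tr C = 1 and det C = −2, so the characteristic polynomial is λ² − (1)λ + (−2) with roots 2 and −1.
Eigenvectors give P = [[−1, −1], [−2, −1]] with P⁻¹ = [[1, −1], [−2, 1]], and C = P·diag(2, −1)·P⁻¹.
Then C^8 = P·diag(256, 1)·P⁻¹ = [[−256, −1], [−512, −1]] · [[1, −1], [−2, 1]] = [[−254, 255], [−510, 511]].

257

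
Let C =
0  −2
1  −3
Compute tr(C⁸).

257

tr C = −3 and det C = 2, so the characteristic polynomial is λ² − (−3)λ + (2) with roots −1 and −2.
Eigenvectors give P = [[2, 1], [1, 1]] with P⁻¹ = [[1, −1], [−1, 2]], and C = P·diag(−1, −2)·P⁻¹.
Then C⁸ = P·diag(1, 256)·P⁻¹ = [[2, 256], [1, 256]] · [[1, −1], [−1, 2]] = [[−254, 510], [−255, 511]].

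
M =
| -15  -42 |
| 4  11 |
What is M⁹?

tr M = -4 and det M = 3, so the characteristic polynomial is λ² − (-4)λ + (3) with roots -1 and -3.
Eigenvectors give P = [[-3, 7], [1, -2]] with P⁻¹ = [[2, 7], [1, 3]], and M = P·diag(-1, -3)·P⁻¹.
Then M⁹ = P·diag(-1, -19683)·P⁻¹ = [[3, -137781], [-1, 39366]] · [[2, 7], [1, 3]] = [[-137775, -413322], [39364, 118091]].

[[-137775, -413322], [39364, 118091]]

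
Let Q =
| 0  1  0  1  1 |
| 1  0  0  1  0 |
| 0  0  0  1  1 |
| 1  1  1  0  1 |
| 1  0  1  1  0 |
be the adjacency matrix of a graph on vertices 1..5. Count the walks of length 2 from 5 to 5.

3

The number of length-2 walks from vertex 5 to vertex 5 is entry (5,5) of Q^2, where Q is the adjacency matrix.
Q^2 = [[3, 1, 2, 2, 1], [1, 2, 1, 1, 2], [2, 1, 2, 1, 1], [2, 1, 1, 4, 2], [1, 2, 1, 2, 3]]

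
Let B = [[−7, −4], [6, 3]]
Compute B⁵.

[[−727, −484], [726, 483]]

tr B = −4 and det B = 3, so the characteristic polynomial is λ² − (−4)λ + (3) with roots −1 and −3.
Eigenvectors give P = [[−2, −1], [3, 1]] with P⁻¹ = [[1, 1], [−3, −2]], and B = P·diag(−1, −3)·P⁻¹.
Then B⁵ = P·diag(−1, −243)·P⁻¹ = [[2, 243], [−3, −243]] · [[1, 1], [−3, −2]] = [[−727, −484], [726, 483]].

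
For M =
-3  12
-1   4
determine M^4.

[[-3, 12], [-1, 4]]

M² = M (a projection; rank 1, trace 1), so M^4 = M.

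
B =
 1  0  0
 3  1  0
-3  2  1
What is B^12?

[[1, 0, 0], [36, 1, 0], [360, 24, 1]]

B = I + N where N = [[0, 0, 0], [3, 0, 0], [-3, 2, 0]] is strictly lower-triangular, so N^3 = 0.
(I + N)^12 = I + 12·N + 66·N^2 = [[1, 0, 0], [36, 1, 0], [360, 24, 1]].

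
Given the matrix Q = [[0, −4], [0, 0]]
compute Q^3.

[[0, 0], [0, 0]]

Q is strictly triangular, hence nilpotent: Q^2 = 0, so Q^3 = 0.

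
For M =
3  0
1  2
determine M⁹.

tr M = 5 and det M = 6, so the characteristic polynomial is λ² − (5)λ + (6) with roots 3 and 2.
Eigenvectors give P = [[1, 0], [1, −1]] with P⁻¹ = [[1, 0], [1, −1]], and M = P·diag(3, 2)·P⁻¹.
Then M⁹ = P·diag(19683, 512)·P⁻¹ = [[19683, 0], [19683, −512]] · [[1, 0], [1, −1]] = [[19683, 0], [19171, 512]].

[[19683, 0], [19171, 512]]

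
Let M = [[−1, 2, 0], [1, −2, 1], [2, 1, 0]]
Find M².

[[3, −6, 2], [−1, 7, −2], [−1, 2, 1]]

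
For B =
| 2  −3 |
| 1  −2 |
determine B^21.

[[2, −3], [1, −2]]

B² = I (check: tr B = 0 and det B = −1), so B^21 = B since 21 is odd.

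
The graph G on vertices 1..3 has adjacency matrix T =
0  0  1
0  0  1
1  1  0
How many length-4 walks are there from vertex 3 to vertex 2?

The number of length-4 walks from vertex 3 to vertex 2 is entry (3,2) of T^4, where T is the adjacency matrix.
T^2 = [[1, 1, 0], [1, 1, 0], [0, 0, 2]]
T^3 = [[0, 0, 2], [0, 0, 2], [2, 2, 0]]
T^4 = [[2, 2, 0], [2, 2, 0], [0, 0, 4]]

0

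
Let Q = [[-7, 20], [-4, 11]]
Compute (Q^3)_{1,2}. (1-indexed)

tr Q = 4 and det Q = 3, so the characteristic polynomial is λ² − (4)λ + (3) with roots 1 and 3.
Eigenvectors give P = [[-5, 2], [-2, 1]] with P⁻¹ = [[-1, 2], [-2, 5]], and Q = P·diag(1, 3)·P⁻¹.
Then Q^3 = P·diag(1, 27)·P⁻¹ = [[-5, 54], [-2, 27]] · [[-1, 2], [-2, 5]] = [[-103, 260], [-52, 131]].

260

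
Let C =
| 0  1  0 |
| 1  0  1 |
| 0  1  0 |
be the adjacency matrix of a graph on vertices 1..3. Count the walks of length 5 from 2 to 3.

4

The number of length-5 walks from vertex 2 to vertex 3 is entry (2,3) of C⁵, where C is the adjacency matrix.
C² = [[1, 0, 1], [0, 2, 0], [1, 0, 1]]
C³ = [[0, 2, 0], [2, 0, 2], [0, 2, 0]]
C⁴ = [[2, 0, 2], [0, 4, 0], [2, 0, 2]]
C⁵ = [[0, 4, 0], [4, 0, 4], [0, 4, 0]]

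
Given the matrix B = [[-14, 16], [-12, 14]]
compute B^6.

[[64, 0], [0, 64]]

tr B = 0 and det B = -4, so the characteristic polynomial is λ² − (0)λ + (-4) with roots -2 and 2.
Eigenvectors give P = [[4, -1], [3, -1]] with P⁻¹ = [[1, -1], [3, -4]], and B = P·diag(-2, 2)·P⁻¹.
Then B^6 = P·diag(64, 64)·P⁻¹ = [[256, -64], [192, -64]] · [[1, -1], [3, -4]] = [[64, 0], [0, 64]].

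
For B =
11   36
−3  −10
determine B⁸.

tr B = 1 and det B = −2, so the characteristic polynomial is λ² − (1)λ + (−2) with roots 2 and −1.
Eigenvectors give P = [[−4, −3], [1, 1]] with P⁻¹ = [[−1, −3], [1, 4]], and B = P·diag(2, −1)·P⁻¹.
Then B⁸ = P·diag(256, 1)·P⁻¹ = [[−1024, −3], [256, 1]] · [[−1, −3], [1, 4]] = [[1021, 3060], [−255, −764]].

[[1021, 3060], [−255, −764]]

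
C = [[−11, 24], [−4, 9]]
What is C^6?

tr C = −2 and det C = −3, so the characteristic polynomial is λ² − (−2)λ + (−3) with roots −3 and 1.
Eigenvectors give P = [[3, 2], [1, 1]] with P⁻¹ = [[1, −2], [−1, 3]], and C = P·diag(−3, 1)·P⁻¹.
Then C^6 = P·diag(729, 1)·P⁻¹ = [[2187, 2], [729, 1]] · [[1, −2], [−1, 3]] = [[2185, −4368], [728, −1455]].

[[2185, −4368], [728, −1455]]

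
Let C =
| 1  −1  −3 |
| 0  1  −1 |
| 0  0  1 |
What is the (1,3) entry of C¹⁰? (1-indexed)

C = I + N where N = [[0, −1, −3], [0, 0, −1], [0, 0, 0]] is strictly upper-triangular, so N³ = 0.
(I + N)¹⁰ = I + 10·N + 45·N² = [[1, −10, 15], [0, 1, −10], [0, 0, 1]].

15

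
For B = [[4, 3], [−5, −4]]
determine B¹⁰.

B² = I (check: tr B = 0 and det B = −1), so B¹⁰ = I since 10 is even.

[[1, 0], [0, 1]]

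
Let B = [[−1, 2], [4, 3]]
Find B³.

B² = [[9, 4], [8, 17]]
B³ = [[7, 30], [60, 67]]

[[7, 30], [60, 67]]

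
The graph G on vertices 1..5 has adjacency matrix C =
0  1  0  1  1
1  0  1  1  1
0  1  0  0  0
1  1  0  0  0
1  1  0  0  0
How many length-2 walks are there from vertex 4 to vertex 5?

2

The number of length-2 walks from vertex 4 to vertex 5 is entry (4,5) of C², where C is the adjacency matrix.
C² = [[3, 2, 1, 1, 1], [2, 4, 0, 1, 1], [1, 0, 1, 1, 1], [1, 1, 1, 2, 2], [1, 1, 1, 2, 2]]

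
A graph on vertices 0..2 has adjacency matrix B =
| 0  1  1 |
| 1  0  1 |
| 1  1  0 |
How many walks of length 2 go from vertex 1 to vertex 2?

1

The number of length-2 walks from vertex 1 to vertex 2 is entry (1,2) of B², where B is the adjacency matrix.
B² = [[2, 1, 1], [1, 2, 1], [1, 1, 2]]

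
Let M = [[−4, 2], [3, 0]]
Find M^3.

[[−112, 44], [66, −24]]

M^2 = [[22, −8], [−12, 6]]
M^3 = [[−112, 44], [66, −24]]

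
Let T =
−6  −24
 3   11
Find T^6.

[[−5256, −15960], [1995, 6049]]

tr T = 5 and det T = 6, so the characteristic polynomial is λ² − (5)λ + (6) with roots 2 and 3.
Eigenvectors give P = [[−3, 8], [1, −3]] with P⁻¹ = [[−3, −8], [−1, −3]], and T = P·diag(2, 3)·P⁻¹.
Then T^6 = P·diag(64, 729)·P⁻¹ = [[−192, 5832], [64, −2187]] · [[−3, −8], [−1, −3]] = [[−5256, −15960], [1995, 6049]].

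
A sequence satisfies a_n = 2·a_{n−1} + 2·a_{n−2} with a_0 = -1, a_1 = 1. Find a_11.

4896

With companion matrix Q = [[2, 2], [1, 0]], [a_n, a_{n−1}]ᵀ = Q·[a_{n−1}, a_{n−2}]ᵀ, so [a_11, a_10]ᵀ = Q¹⁰·[a_1, a_0]ᵀ.
Q¹⁰ = [[18272, 13376], [6688, 4896]], giving [a_11, a_10]ᵀ = [[4896], [1792]].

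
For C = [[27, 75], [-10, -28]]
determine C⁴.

tr C = -1 and det C = -6, so the characteristic polynomial is λ² − (-1)λ + (-6) with roots -3 and 2.
Eigenvectors give P = [[-5, -3], [2, 1]] with P⁻¹ = [[1, 3], [-2, -5]], and C = P·diag(-3, 2)·P⁻¹.
Then C⁴ = P·diag(81, 16)·P⁻¹ = [[-405, -48], [162, 16]] · [[1, 3], [-2, -5]] = [[-309, -975], [130, 406]].

[[-309, -975], [130, 406]]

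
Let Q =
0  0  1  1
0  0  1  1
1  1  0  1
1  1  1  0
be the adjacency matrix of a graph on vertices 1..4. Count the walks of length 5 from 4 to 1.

29

The number of length-5 walks from vertex 4 to vertex 1 is entry (4,1) of Q⁵, where Q is the adjacency matrix.
Q² = [[2, 2, 1, 1], [2, 2, 1, 1], [1, 1, 3, 2], [1, 1, 2, 3]]
Q³ = [[2, 2, 5, 5], [2, 2, 5, 5], [5, 5, 4, 5], [5, 5, 5, 4]]
Q⁴ = [[10, 10, 9, 9], [10, 10, 9, 9], [9, 9, 15, 14], [9, 9, 14, 15]]
Q⁵ = [[18, 18, 29, 29], [18, 18, 29, 29], [29, 29, 32, 33], [29, 29, 33, 32]]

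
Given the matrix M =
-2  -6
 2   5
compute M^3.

tr M = 3 and det M = 2, so the characteristic polynomial is λ² − (3)λ + (2) with roots 2 and 1.
Eigenvectors give P = [[-3, -2], [2, 1]] with P⁻¹ = [[1, 2], [-2, -3]], and M = P·diag(2, 1)·P⁻¹.
Then M^3 = P·diag(8, 1)·P⁻¹ = [[-24, -2], [16, 1]] · [[1, 2], [-2, -3]] = [[-20, -42], [14, 29]].

[[-20, -42], [14, 29]]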